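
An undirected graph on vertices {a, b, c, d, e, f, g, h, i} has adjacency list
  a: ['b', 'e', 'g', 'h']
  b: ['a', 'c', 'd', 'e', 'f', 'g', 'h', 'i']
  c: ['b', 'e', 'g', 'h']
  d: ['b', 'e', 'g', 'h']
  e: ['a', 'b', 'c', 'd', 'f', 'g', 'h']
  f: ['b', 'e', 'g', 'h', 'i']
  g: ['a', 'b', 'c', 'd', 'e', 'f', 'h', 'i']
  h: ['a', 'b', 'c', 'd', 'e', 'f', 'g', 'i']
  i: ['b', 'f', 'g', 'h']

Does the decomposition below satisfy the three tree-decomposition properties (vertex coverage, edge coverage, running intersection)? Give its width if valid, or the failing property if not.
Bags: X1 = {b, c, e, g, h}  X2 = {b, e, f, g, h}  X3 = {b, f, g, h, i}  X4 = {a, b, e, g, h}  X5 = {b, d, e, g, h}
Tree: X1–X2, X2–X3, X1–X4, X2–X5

Checking the three conditions: (i) the bags cover all of {a, b, c, d, e, f, g, h, i}; (ii) for each edge, some bag contains both endpoints; (iii) the bags containing any fixed vertex form a subtree. All hold, so the decomposition is valid with width 5 − 1 = 4.

Yes; width 4.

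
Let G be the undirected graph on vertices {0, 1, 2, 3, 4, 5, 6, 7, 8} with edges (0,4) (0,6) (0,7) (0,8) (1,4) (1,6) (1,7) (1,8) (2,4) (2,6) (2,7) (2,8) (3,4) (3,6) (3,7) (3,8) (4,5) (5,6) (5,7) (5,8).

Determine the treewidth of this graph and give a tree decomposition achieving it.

Treewidth 4.
One optimal decomposition is:
Bags: B1 = {2, 4, 6, 7, 8}  B2 = {3, 4, 6, 7, 8}  B3 = {1, 4, 6, 7, 8}  B4 = {4, 5, 6, 7, 8}  B5 = {0, 4, 6, 7, 8}
Tree: B1–B2, B2–B3, B3–B4, B4–B5

The largest bag has 5 vertices, giving width 4; this decomposition certifies tw(G) ≤ 4. For the lower bound: the 5 vertex sets {2,7}, {3,8}, {1,6}, {4}, {5} are disjoint, each induces a connected subgraph, and every pair is joined by at least one edge of G. Contracting each set to a single vertex therefore yields K_{5} as a minor, and since treewidth is minor-monotone, tw(G) ≥ tw(K_{5}) = 4. Hence tw(G) = 4 exactly.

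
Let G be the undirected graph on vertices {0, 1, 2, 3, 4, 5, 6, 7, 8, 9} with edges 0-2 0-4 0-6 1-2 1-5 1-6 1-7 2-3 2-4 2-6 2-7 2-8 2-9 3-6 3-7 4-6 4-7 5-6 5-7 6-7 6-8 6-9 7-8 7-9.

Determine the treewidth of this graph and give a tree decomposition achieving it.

Treewidth 3.
One optimal decomposition is:
Bags: B1 = {1, 2, 6, 7}  B2 = {1, 5, 6, 7}  B3 = {2, 4, 6, 7}  B4 = {2, 6, 7, 8}  B5 = {2, 3, 6, 7}  B6 = {0, 2, 4, 6}  B7 = {2, 6, 7, 9}
Tree: B1–B2, B1–B3, B3–B4, B3–B5, B3–B6, B4–B7

Every bag has size at most 4, so the width is 4 − 1 = 3 and tw(G) ≤ 3. Conversely, {0, 2, 4, 6} is a clique of size 4, and the vertices of any clique must share a bag in every tree decomposition; so some bag has ≥ 4 vertices and tw(G) ≥ 3. Therefore the treewidth is 3.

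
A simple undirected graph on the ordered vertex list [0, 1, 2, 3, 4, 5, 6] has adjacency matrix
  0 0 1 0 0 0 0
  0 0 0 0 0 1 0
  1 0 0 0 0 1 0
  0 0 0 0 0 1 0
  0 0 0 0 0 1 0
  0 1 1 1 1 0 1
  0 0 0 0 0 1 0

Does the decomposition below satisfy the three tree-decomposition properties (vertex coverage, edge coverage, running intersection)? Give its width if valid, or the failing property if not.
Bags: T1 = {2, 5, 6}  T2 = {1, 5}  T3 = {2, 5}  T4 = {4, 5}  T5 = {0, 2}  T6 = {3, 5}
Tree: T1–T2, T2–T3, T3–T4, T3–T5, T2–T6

No — bags containing vertex 2 are not connected in the tree.

A tree decomposition must satisfy three properties: every vertex lies in some bag; for every edge, both endpoints lie together in some bag; and for every vertex, the bags containing it form a connected subtree. Here bags containing vertex 2 are not connected in the tree, so the decomposition is invalid.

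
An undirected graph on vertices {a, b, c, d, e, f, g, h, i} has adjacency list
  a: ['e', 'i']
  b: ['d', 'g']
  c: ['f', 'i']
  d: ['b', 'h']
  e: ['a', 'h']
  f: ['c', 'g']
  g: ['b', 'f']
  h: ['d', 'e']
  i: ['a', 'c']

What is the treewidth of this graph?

A width-2 tree decomposition is:
Bags: B1 = {b, d, g}  B2 = {d, g, h}  B3 = {e, g, h}  B4 = {a, e, g}  B5 = {a, g, i}  B6 = {c, g, i}  B7 = {c, f, g}
Tree: B1–B2, B2–B3, B3–B4, B4–B5, B5–B6, B6–B7
Each bag holds 3 vertices, so the decomposition has width 2, which upper-bounds the treewidth. Since g–b–d–h–e–a–i–c–f–g is a cycle in G, G is not acyclic. Forests are exactly the graphs of treewidth ≤ 1, so tw(G) ≥ 2. The upper and lower bounds meet at 2, so that is the treewidth.

2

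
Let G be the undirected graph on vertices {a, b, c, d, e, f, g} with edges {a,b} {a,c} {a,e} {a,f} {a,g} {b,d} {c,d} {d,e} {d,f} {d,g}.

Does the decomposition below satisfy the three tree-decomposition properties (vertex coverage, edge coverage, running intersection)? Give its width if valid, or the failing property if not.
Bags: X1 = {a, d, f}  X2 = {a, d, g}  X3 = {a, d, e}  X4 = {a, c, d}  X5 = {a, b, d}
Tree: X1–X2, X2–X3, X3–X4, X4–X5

Vertex coverage: the bags together contain {a, b, c, d, e, f, g}, the full vertex set. Edge coverage: each edge of G has both endpoints in at least one bag. Running intersection: for every vertex, the bags containing it form a connected subtree. All three properties hold, so this is a valid tree decomposition of width max|bag| − 1 = 2, and hence tw(G) ≤ 2.

Yes; width 2.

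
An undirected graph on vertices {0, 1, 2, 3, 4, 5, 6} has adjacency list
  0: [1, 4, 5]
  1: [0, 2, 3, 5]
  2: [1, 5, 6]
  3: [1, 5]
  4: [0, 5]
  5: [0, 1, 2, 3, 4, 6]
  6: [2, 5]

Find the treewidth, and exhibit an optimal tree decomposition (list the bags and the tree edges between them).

Every bag has size at most 3, so the width is 3 − 1 = 2 and tw(G) ≤ 2. On the other hand G contains the 3-clique {0, 1, 5}. A clique must lie in a single bag of any decomposition, so no decomposition can have width below 2. The upper and lower bounds meet at 2, so that is the treewidth.

Treewidth 2.
One such decomposition:
Bags: B1 = {2, 5, 6}  B2 = {1, 2, 5}  B3 = {0, 1, 5}  B4 = {0, 4, 5}  B5 = {1, 3, 5}
Tree: B1–B2, B2–B3, B3–B4, B2–B5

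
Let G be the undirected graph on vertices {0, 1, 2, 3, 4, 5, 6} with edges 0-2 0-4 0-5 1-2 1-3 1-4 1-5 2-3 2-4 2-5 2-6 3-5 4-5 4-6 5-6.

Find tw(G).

3

A width-3 tree decomposition is:
Bags: B1 = {2, 4, 5, 6}  B2 = {0, 2, 4, 5}  B3 = {1, 2, 4, 5}  B4 = {1, 2, 3, 5}
Tree: B1–B2, B2–B3, B3–B4
Each bag holds 4 vertices, so the decomposition has width 3, which upper-bounds the treewidth. For the lower bound, the 4 vertices {1, 2, 3, 5} are pairwise adjacent, and any tree decomposition puts a clique entirely inside one bag — forcing width ≥ 3. Therefore the treewidth is 3.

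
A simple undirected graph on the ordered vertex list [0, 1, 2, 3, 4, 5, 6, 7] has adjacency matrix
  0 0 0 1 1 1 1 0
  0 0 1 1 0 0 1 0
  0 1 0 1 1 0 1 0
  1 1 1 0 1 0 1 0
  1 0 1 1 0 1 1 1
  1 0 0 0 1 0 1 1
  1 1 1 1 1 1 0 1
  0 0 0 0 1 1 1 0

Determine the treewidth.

A width-3 tree decomposition is:
Bags: B1 = {0, 3, 4, 6}  B2 = {0, 4, 5, 6}  B3 = {2, 3, 4, 6}  B4 = {1, 2, 3, 6}  B5 = {4, 5, 6, 7}
Tree: B1–B2, B1–B3, B3–B4, B2–B5
The largest bag has 4 vertices, giving width 3; this decomposition certifies tw(G) ≤ 3. For the lower bound, the 4 vertices {1, 2, 3, 6} are pairwise adjacent, and any tree decomposition puts a clique entirely inside one bag — forcing width ≥ 3. Combining the bounds, tw(G) = 3.

3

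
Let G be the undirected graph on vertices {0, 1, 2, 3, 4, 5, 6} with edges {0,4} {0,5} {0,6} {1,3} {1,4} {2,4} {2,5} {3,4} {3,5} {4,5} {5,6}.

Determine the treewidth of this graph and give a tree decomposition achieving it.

Each bag holds 3 vertices, so the decomposition has width 2, which upper-bounds the treewidth. Conversely, {1, 3, 4} is a clique of size 3, and the vertices of any clique must share a bag in every tree decomposition; so some bag has ≥ 3 vertices and tw(G) ≥ 2. The upper and lower bounds meet at 2, so that is the treewidth.

Treewidth 2.
One optimal decomposition is:
Bags: B1 = {3, 4, 5}  B2 = {0, 4, 5}  B3 = {1, 3, 4}  B4 = {0, 5, 6}  B5 = {2, 4, 5}
Tree: B1–B2, B1–B3, B2–B4, B1–B5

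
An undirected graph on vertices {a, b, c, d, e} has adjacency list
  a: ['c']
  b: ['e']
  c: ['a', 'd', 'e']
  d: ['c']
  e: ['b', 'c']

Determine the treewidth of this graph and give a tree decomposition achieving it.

Treewidth 1.
One optimal decomposition is:
Bags: B1 = {a, c}  B2 = {c, e}  B3 = {c, d}  B4 = {b, e}
Tree: B1–B2, B1–B3, B2–B4

Each bag holds 2 vertices, so the decomposition has width 1, which upper-bounds the treewidth. G has an edge, so its treewidth is at least 1. Combining the bounds, tw(G) = 1.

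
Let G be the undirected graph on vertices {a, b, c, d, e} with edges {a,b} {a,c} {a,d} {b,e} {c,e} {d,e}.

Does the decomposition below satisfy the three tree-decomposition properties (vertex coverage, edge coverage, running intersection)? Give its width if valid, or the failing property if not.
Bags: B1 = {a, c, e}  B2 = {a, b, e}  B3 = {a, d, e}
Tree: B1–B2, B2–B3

Every vertex of G appears in some bag (union = {a, b, c, d, e}); every edge is covered by a bag; and for each vertex v the set of bags containing v is connected in the bag tree. The decomposition is therefore valid. The largest bag has 3 vertices, so the width is 2.

Yes; width 2.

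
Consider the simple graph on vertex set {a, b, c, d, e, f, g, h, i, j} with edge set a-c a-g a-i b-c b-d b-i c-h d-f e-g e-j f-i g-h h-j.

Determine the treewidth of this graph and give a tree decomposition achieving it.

Treewidth 2.
One optimal decomposition is:
Bags: B1 = {e, g, j}  B2 = {g, h, j}  B3 = {a, g, h}  B4 = {a, c, h}  B5 = {a, c, i}  B6 = {b, c, i}  B7 = {b, f, i}  B8 = {b, d, f}
Tree: B1–B2, B2–B3, B3–B4, B4–B5, B5–B6, B6–B7, B7–B8

The largest bag has 3 vertices, giving width 2; this decomposition certifies tw(G) ≤ 2. For the lower bound, G contains the cycle e–j–h–g–e, so G is not a forest; only forests have treewidth ≤ 1, hence tw(G) ≥ 2. Therefore the treewidth is 2.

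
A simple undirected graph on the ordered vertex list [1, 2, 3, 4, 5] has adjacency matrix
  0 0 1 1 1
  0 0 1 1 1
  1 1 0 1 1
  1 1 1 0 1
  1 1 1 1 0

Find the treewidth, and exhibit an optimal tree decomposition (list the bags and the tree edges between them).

Treewidth 3.
One such decomposition:
Bags: B1 = {2, 3, 4, 5}  B2 = {1, 3, 4, 5}
Tree: B1–B2

Each bag holds 4 vertices, so the decomposition has width 3, which upper-bounds the treewidth. Conversely, {1, 3, 4, 5} is a clique of size 4, and the vertices of any clique must share a bag in every tree decomposition; so some bag has ≥ 4 vertices and tw(G) ≥ 3. Combining the bounds, tw(G) = 3.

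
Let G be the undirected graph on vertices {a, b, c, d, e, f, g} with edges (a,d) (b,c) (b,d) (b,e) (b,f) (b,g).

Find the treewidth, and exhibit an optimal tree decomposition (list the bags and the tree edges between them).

The largest bag has 2 vertices, giving width 1; this decomposition certifies tw(G) ≤ 1. Any graph with an edge has treewidth ≥ 1, and G has the edge b–c. Combining the bounds, tw(G) = 1.

Treewidth 1.
Bags: B1 = {b, c}  B2 = {b, d}  B3 = {b, e}  B4 = {a, d}  B5 = {b, g}  B6 = {b, f}
Tree: B1–B2, B1–B3, B2–B4, B1–B5, B2–B6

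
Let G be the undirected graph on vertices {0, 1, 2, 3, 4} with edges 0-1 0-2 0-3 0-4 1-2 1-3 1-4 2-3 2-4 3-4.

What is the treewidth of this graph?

A width-4 tree decomposition is:
Bags: B1 = {0, 1, 2, 3, 4}
Tree: (single bag)
With just one bag of size 5, the width is 5 − 1 = 4, so tw(G) ≤ 4. For the lower bound, the 5 vertices {0, 1, 2, 3, 4} are pairwise adjacent, and any tree decomposition puts a clique entirely inside one bag — forcing width ≥ 4. Therefore the treewidth is 4.

4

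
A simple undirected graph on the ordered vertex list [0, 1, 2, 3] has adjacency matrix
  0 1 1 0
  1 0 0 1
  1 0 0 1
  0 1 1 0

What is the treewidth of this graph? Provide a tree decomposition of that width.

Treewidth 2.
Bags: B1 = {0, 2, 3}  B2 = {0, 1, 3}
Tree: B1–B2

Each bag holds 3 vertices, so the decomposition has width 2, which upper-bounds the treewidth. For the lower bound, G contains the cycle 0–2–3–1–0, so G is not a forest; only forests have treewidth ≤ 1, hence tw(G) ≥ 2. Hence tw(G) = 2 exactly.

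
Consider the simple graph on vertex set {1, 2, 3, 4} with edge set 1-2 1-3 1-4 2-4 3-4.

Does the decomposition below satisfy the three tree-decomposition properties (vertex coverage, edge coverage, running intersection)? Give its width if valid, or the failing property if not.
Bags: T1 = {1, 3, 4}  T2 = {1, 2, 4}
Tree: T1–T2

Yes; width 2.

Every vertex of G appears in some bag (union = {1, 2, 3, 4}); every edge is covered by a bag; and for each vertex v the set of bags containing v is connected in the bag tree. The decomposition is therefore valid. The largest bag has 3 vertices, so the width is 2.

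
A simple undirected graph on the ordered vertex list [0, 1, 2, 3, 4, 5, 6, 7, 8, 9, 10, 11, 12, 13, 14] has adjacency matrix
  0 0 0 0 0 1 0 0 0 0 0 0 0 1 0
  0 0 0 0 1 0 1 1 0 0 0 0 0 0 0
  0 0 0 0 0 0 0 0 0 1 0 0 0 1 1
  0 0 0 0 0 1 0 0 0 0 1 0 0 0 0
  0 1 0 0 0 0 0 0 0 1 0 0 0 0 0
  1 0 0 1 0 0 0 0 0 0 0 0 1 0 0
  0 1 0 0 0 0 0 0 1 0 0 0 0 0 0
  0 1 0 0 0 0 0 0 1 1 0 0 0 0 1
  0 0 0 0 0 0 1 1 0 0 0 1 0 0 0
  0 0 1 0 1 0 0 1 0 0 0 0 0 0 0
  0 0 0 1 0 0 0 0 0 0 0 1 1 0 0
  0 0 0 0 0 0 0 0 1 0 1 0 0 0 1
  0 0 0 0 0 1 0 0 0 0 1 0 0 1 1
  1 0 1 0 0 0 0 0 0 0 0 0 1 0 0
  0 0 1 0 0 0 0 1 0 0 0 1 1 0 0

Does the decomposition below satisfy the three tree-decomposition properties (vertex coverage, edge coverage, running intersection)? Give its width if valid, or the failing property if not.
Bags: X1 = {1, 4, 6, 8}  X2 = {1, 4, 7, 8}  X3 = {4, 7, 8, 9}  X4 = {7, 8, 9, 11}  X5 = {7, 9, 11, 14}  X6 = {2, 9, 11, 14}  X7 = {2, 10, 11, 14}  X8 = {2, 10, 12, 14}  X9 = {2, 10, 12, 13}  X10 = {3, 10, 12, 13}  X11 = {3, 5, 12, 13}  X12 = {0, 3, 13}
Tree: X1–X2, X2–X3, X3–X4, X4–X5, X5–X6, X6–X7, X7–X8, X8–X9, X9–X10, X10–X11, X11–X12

No — edge (5,0) lies in no bag.

A tree decomposition must satisfy three properties: every vertex lies in some bag; for every edge, both endpoints lie together in some bag; and for every vertex, the bags containing it form a connected subtree. Here edge (5,0) lies in no bag, so the decomposition is invalid.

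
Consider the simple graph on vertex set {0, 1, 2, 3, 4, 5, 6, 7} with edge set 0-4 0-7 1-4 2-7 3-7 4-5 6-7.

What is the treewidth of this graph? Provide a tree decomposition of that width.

The largest bag has 2 vertices, giving width 1; this decomposition certifies tw(G) ≤ 1. G has an edge, so its treewidth is at least 1. Hence tw(G) = 1 exactly.

Treewidth 1.
Bags: B1 = {0, 4}  B2 = {1, 4}  B3 = {0, 7}  B4 = {6, 7}  B5 = {2, 7}  B6 = {4, 5}  B7 = {3, 7}
Tree: B1–B2, B1–B3, B3–B4, B3–B5, B2–B6, B4–B7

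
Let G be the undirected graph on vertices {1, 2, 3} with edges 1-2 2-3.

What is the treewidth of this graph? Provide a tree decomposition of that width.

Treewidth 1.
Bags: B1 = {1, 2}  B2 = {2, 3}
Tree: B1–B2

The largest bag has 2 vertices, giving width 1; this decomposition certifies tw(G) ≤ 1. G has an edge, so its treewidth is at least 1. The upper and lower bounds meet at 1, so that is the treewidth.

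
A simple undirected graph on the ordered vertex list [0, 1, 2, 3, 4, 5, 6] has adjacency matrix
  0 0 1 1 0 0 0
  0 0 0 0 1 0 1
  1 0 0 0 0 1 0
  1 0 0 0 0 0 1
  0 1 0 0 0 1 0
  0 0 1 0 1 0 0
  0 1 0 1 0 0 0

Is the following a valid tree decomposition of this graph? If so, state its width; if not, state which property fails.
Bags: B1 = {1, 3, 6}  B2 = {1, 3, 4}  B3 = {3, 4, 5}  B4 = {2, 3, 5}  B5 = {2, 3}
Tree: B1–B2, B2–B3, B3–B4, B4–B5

A tree decomposition must satisfy three properties: every vertex lies in some bag; for every edge, both endpoints lie together in some bag; and for every vertex, the bags containing it form a connected subtree. Here vertex 0 appears in no bag, so the decomposition is invalid.

No — vertex 0 appears in no bag.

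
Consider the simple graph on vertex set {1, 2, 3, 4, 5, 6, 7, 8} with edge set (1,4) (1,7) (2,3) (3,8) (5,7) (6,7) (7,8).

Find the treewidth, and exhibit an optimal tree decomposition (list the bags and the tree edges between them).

Each bag holds 2 vertices, so the decomposition has width 1, which upper-bounds the treewidth. Since G has at least one edge (e.g. 3–2), it is not an edgeless graph, so tw(G) ≥ 1. Combining the bounds, tw(G) = 1.

Treewidth 1.
Bags: B1 = {2, 3}  B2 = {3, 8}  B3 = {7, 8}  B4 = {1, 7}  B5 = {1, 4}  B6 = {6, 7}  B7 = {5, 7}
Tree: B1–B2, B2–B3, B3–B4, B4–B5, B3–B6, B6–B7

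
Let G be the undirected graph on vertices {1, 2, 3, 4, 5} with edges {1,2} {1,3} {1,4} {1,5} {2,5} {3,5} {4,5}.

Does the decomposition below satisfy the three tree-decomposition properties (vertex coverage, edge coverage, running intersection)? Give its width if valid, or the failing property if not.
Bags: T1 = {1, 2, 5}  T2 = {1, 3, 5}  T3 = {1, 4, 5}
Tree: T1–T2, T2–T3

Every vertex of G appears in some bag (union = {1, 2, 3, 4, 5}); every edge is covered by a bag; and for each vertex v the set of bags containing v is connected in the bag tree. The decomposition is therefore valid. The largest bag has 3 vertices, so the width is 2.

Yes; width 2.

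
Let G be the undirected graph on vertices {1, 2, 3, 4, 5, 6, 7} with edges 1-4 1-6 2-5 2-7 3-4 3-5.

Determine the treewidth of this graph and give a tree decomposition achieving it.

The largest bag has 2 vertices, giving width 1; this decomposition certifies tw(G) ≤ 1. G has an edge, so its treewidth is at least 1. The upper and lower bounds meet at 1, so that is the treewidth.

Treewidth 1.
Bags: B1 = {2, 7}  B2 = {2, 5}  B3 = {3, 5}  B4 = {3, 4}  B5 = {1, 4}  B6 = {1, 6}
Tree: B1–B2, B2–B3, B3–B4, B4–B5, B5–B6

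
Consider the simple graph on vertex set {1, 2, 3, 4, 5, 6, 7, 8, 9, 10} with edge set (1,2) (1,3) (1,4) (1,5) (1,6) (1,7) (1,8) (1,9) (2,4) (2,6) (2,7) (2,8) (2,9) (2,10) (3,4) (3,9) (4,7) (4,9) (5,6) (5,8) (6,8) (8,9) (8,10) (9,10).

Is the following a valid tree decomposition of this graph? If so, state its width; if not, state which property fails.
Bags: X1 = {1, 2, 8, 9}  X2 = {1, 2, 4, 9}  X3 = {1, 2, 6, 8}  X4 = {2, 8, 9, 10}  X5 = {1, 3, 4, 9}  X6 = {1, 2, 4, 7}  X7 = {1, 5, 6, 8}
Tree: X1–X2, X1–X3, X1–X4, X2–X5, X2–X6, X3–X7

Every vertex of G appears in some bag (union = {1, 2, 3, 4, 5, 6, 7, 8, 9, 10}); every edge is covered by a bag; and for each vertex v the set of bags containing v is connected in the bag tree. The decomposition is therefore valid. The largest bag has 4 vertices, so the width is 3.

Yes; width 3.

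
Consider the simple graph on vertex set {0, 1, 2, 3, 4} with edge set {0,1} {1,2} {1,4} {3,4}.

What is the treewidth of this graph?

1

A width-1 tree decomposition is:
Bags: B1 = {1, 4}  B2 = {1, 2}  B3 = {3, 4}  B4 = {0, 1}
Tree: B1–B2, B1–B3, B2–B4
Each bag holds 2 vertices, so the decomposition has width 1, which upper-bounds the treewidth. Any graph with an edge has treewidth ≥ 1, and G has the edge 4–1. Therefore the treewidth is 1.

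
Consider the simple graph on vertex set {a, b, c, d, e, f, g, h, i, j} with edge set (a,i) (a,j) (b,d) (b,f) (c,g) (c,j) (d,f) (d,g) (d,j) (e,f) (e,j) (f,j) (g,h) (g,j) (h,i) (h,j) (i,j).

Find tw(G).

A width-2 tree decomposition is:
Bags: B1 = {g, h, j}  B2 = {c, g, j}  B3 = {d, g, j}  B4 = {d, f, j}  B5 = {h, i, j}  B6 = {e, f, j}  B7 = {b, d, f}  B8 = {a, i, j}
Tree: B1–B2, B2–B3, B3–B4, B1–B5, B4–B6, B4–B7, B5–B8
Each bag holds 3 vertices, so the decomposition has width 2, which upper-bounds the treewidth. On the other hand G contains the 3-clique {d, f, j}. A clique must lie in a single bag of any decomposition, so no decomposition can have width below 2. Combining the bounds, tw(G) = 2.

2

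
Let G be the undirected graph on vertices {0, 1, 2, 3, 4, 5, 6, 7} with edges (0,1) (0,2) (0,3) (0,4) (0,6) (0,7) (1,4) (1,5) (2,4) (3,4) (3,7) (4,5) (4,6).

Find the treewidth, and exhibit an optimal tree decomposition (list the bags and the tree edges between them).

Treewidth 2.
Bags: B1 = {0, 1, 4}  B2 = {0, 2, 4}  B3 = {0, 3, 4}  B4 = {0, 4, 6}  B5 = {0, 3, 7}  B6 = {1, 4, 5}
Tree: B1–B2, B2–B3, B2–B4, B3–B5, B1–B6

Each bag holds 3 vertices, so the decomposition has width 2, which upper-bounds the treewidth. Conversely, {0, 1, 4} is a clique of size 3, and the vertices of any clique must share a bag in every tree decomposition; so some bag has ≥ 3 vertices and tw(G) ≥ 2. Combining the bounds, tw(G) = 2.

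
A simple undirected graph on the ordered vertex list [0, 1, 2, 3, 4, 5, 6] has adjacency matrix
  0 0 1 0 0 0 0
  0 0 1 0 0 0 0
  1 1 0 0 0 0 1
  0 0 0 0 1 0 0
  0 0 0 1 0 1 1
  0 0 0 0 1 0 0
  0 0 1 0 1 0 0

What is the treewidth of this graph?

A width-1 tree decomposition is:
Bags: B1 = {2, 6}  B2 = {4, 6}  B3 = {4, 5}  B4 = {0, 2}  B5 = {3, 4}  B6 = {1, 2}
Tree: B1–B2, B2–B3, B1–B4, B2–B5, B1–B6
The largest bag has 2 vertices, giving width 1; this decomposition certifies tw(G) ≤ 1. Any graph with an edge has treewidth ≥ 1, and G has the edge 6–2. Hence tw(G) = 1 exactly.

1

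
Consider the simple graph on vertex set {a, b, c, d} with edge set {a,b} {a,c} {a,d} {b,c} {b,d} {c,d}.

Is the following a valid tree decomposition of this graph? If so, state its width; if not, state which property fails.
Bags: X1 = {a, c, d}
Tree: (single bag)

No — vertex b appears in no bag.

A tree decomposition must satisfy three properties: every vertex lies in some bag; for every edge, both endpoints lie together in some bag; and for every vertex, the bags containing it form a connected subtree. Here vertex b appears in no bag, so the decomposition is invalid.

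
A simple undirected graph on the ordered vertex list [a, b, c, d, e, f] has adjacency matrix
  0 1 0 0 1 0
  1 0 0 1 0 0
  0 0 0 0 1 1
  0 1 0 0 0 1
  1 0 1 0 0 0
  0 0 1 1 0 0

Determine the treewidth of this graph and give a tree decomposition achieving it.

Treewidth 2.
Bags: B1 = {b, d, f}  B2 = {b, c, f}  B3 = {b, c, e}  B4 = {a, b, e}
Tree: B1–B2, B2–B3, B3–B4

Each bag holds 3 vertices, so the decomposition has width 2, which upper-bounds the treewidth. The edges b–d–f–c–e–a–b form a cycle, so G is not a tree and its treewidth is at least 2. Hence tw(G) = 2 exactly.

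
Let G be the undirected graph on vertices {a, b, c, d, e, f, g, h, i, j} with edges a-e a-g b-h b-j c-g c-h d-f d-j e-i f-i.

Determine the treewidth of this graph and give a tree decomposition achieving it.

Treewidth 2.
Bags: B1 = {b, h, j}  B2 = {d, h, j}  B3 = {d, f, h}  B4 = {f, h, i}  B5 = {e, h, i}  B6 = {a, e, h}  B7 = {a, g, h}  B8 = {c, g, h}
Tree: B1–B2, B2–B3, B3–B4, B4–B5, B5–B6, B6–B7, B7–B8

Every bag has size at most 3, so the width is 3 − 1 = 2 and tw(G) ≤ 2. Since h–b–j–d–f–i–e–a–g–c–h is a cycle in G, G is not acyclic. Forests are exactly the graphs of treewidth ≤ 1, so tw(G) ≥ 2. The upper and lower bounds meet at 2, so that is the treewidth.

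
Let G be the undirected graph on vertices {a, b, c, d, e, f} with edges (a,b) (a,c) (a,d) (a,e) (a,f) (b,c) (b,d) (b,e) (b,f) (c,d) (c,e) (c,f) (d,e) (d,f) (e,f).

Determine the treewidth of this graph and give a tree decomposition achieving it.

A single bag containing all 6 vertices is trivially a valid decomposition of width 5. On the other hand G contains the 6-clique {a, b, c, d, e, f}. A clique must lie in a single bag of any decomposition, so no decomposition can have width below 5. Combining the bounds, tw(G) = 5.

Treewidth 5.
One such decomposition:
Bags: B1 = {a, b, c, d, e, f}
Tree: (single bag)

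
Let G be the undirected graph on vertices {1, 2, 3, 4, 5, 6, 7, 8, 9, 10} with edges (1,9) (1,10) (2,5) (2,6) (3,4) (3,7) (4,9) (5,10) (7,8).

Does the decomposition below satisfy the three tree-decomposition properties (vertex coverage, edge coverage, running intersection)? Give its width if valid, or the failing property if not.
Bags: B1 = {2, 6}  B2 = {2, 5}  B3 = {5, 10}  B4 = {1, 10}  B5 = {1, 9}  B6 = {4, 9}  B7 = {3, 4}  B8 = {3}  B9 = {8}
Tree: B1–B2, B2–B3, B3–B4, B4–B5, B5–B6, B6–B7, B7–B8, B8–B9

No — vertex 7 appears in no bag.

A tree decomposition must satisfy three properties: every vertex lies in some bag; for every edge, both endpoints lie together in some bag; and for every vertex, the bags containing it form a connected subtree. Here vertex 7 appears in no bag, so the decomposition is invalid.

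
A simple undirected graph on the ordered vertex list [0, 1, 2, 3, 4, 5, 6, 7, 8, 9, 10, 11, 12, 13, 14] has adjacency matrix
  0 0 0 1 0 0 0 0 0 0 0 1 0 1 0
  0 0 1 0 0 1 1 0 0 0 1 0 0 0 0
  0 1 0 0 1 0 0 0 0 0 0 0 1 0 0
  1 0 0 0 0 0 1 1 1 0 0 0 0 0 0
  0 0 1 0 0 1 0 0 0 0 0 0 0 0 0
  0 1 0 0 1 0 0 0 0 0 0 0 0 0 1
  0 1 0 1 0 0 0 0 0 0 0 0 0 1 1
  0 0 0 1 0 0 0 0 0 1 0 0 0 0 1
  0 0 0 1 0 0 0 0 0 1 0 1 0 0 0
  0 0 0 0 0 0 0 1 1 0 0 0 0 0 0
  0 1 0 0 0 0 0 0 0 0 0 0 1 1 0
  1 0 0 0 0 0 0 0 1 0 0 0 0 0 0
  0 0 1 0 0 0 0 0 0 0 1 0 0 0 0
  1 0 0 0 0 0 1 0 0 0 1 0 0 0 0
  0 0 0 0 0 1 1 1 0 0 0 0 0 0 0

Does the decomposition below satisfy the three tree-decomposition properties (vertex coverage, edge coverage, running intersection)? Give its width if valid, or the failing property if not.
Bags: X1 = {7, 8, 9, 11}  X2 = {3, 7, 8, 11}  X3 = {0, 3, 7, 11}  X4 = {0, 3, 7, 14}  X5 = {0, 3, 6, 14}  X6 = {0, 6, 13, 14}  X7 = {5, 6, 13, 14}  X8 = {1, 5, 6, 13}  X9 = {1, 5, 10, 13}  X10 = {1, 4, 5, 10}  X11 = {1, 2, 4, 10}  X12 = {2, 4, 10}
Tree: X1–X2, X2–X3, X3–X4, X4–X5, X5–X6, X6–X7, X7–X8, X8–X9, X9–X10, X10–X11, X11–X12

No — vertex 12 appears in no bag.

A tree decomposition must satisfy three properties: every vertex lies in some bag; for every edge, both endpoints lie together in some bag; and for every vertex, the bags containing it form a connected subtree. Here vertex 12 appears in no bag, so the decomposition is invalid.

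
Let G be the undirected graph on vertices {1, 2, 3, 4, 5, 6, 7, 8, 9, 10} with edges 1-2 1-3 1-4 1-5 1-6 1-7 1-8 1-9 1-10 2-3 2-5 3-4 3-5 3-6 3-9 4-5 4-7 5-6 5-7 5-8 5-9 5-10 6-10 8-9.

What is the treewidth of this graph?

A width-3 tree decomposition is:
Bags: B1 = {1, 3, 5, 6}  B2 = {1, 5, 6, 10}  B3 = {1, 3, 5, 9}  B4 = {1, 2, 3, 5}  B5 = {1, 5, 8, 9}  B6 = {1, 3, 4, 5}  B7 = {1, 4, 5, 7}
Tree: B1–B2, B1–B3, B3–B4, B3–B5, B1–B6, B6–B7
Each bag holds 4 vertices, so the decomposition has width 3, which upper-bounds the treewidth. Conversely, {1, 5, 8, 9} is a clique of size 4, and the vertices of any clique must share a bag in every tree decomposition; so some bag has ≥ 4 vertices and tw(G) ≥ 3. The upper and lower bounds meet at 3, so that is the treewidth.

3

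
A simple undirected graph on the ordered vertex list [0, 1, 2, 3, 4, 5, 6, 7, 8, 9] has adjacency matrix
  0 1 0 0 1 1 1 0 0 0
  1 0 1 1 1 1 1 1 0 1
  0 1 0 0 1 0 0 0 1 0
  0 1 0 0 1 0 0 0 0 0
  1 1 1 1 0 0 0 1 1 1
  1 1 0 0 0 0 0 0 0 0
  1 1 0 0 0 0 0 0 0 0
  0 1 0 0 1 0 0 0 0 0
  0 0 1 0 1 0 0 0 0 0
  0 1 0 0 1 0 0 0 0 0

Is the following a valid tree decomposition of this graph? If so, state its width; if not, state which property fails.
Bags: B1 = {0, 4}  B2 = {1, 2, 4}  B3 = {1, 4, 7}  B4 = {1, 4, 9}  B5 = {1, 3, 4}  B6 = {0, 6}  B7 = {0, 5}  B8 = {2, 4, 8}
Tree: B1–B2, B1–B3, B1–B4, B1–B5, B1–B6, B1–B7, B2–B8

No — edge (1,0) lies in no bag.

A tree decomposition must satisfy three properties: every vertex lies in some bag; for every edge, both endpoints lie together in some bag; and for every vertex, the bags containing it form a connected subtree. Here edge (1,0) lies in no bag, so the decomposition is invalid.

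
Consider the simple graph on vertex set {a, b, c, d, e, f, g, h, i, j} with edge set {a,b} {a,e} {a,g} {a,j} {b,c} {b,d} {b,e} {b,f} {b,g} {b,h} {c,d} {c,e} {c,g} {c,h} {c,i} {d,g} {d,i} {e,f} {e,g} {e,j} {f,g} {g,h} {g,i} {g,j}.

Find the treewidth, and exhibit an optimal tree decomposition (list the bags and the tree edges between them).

Treewidth 3.
Bags: B1 = {b, c, d, g}  B2 = {b, c, e, g}  B3 = {c, d, g, i}  B4 = {a, b, e, g}  B5 = {b, e, f, g}  B6 = {a, e, g, j}  B7 = {b, c, g, h}
Tree: B1–B2, B1–B3, B2–B4, B2–B5, B4–B6, B1–B7

The largest bag has 4 vertices, giving width 3; this decomposition certifies tw(G) ≤ 3. Conversely, {a, e, g, j} is a clique of size 4, and the vertices of any clique must share a bag in every tree decomposition; so some bag has ≥ 4 vertices and tw(G) ≥ 3. Therefore the treewidth is 3.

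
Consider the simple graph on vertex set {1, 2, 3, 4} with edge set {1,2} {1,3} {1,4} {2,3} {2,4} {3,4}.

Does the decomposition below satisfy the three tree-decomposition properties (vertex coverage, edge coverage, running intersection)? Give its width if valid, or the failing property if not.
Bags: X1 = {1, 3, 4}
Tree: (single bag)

A tree decomposition must satisfy three properties: every vertex lies in some bag; for every edge, both endpoints lie together in some bag; and for every vertex, the bags containing it form a connected subtree. Here vertex 2 appears in no bag, so the decomposition is invalid.

No — vertex 2 appears in no bag.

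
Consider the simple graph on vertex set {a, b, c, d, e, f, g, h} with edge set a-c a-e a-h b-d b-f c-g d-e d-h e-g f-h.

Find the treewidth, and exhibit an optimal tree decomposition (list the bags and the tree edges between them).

Each bag holds 3 vertices, so the decomposition has width 2, which upper-bounds the treewidth. The edges f–b–d–h–f form a cycle, so G is not a tree and its treewidth is at least 2. The upper and lower bounds meet at 2, so that is the treewidth.

Treewidth 2.
Bags: B1 = {b, f, h}  B2 = {b, d, h}  B3 = {a, d, h}  B4 = {a, d, e}  B5 = {a, c, e}  B6 = {c, e, g}
Tree: B1–B2, B2–B3, B3–B4, B4–B5, B5–B6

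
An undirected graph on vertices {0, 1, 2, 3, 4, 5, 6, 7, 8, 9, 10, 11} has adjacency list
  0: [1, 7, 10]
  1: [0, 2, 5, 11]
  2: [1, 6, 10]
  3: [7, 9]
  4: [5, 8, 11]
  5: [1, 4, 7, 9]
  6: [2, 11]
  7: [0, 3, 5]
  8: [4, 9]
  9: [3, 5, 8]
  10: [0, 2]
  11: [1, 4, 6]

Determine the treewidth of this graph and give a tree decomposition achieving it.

Treewidth 3.
One optimal decomposition is:
Bags: B1 = {3, 7, 8, 9}  B2 = {5, 7, 8, 9}  B3 = {4, 5, 7, 8}  B4 = {0, 4, 5, 7}  B5 = {0, 1, 4, 5}  B6 = {0, 1, 4, 11}  B7 = {0, 1, 10, 11}  B8 = {1, 2, 10, 11}  B9 = {2, 6, 10, 11}
Tree: B1–B2, B2–B3, B3–B4, B4–B5, B5–B6, B6–B7, B7–B8, B8–B9

The largest bag has 4 vertices, giving width 3; this decomposition certifies tw(G) ≤ 3. For the lower bound: the 4 vertex sets {3,8,9}, {7}, {5}, {0,1,4,11} are disjoint, each induces a connected subgraph, and every pair is joined by at least one edge of G. Contracting each set to a single vertex therefore yields K_{4} as a minor, and since treewidth is minor-monotone, tw(G) ≥ tw(K_{4}) = 3. The upper and lower bounds meet at 3, so that is the treewidth.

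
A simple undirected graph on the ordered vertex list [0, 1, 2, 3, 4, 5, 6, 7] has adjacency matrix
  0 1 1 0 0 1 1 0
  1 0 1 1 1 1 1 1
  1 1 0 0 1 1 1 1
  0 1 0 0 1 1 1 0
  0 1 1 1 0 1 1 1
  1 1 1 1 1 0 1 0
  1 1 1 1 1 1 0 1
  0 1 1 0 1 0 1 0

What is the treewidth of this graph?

A width-4 tree decomposition is:
Bags: B1 = {1, 2, 4, 5, 6}  B2 = {1, 3, 4, 5, 6}  B3 = {1, 2, 4, 6, 7}  B4 = {0, 1, 2, 5, 6}
Tree: B1–B2, B1–B3, B1–B4
Every bag has size at most 5, so the width is 5 − 1 = 4 and tw(G) ≤ 4. Conversely, {0, 1, 2, 5, 6} is a clique of size 5, and the vertices of any clique must share a bag in every tree decomposition; so some bag has ≥ 5 vertices and tw(G) ≥ 4. Hence tw(G) = 4 exactly.

4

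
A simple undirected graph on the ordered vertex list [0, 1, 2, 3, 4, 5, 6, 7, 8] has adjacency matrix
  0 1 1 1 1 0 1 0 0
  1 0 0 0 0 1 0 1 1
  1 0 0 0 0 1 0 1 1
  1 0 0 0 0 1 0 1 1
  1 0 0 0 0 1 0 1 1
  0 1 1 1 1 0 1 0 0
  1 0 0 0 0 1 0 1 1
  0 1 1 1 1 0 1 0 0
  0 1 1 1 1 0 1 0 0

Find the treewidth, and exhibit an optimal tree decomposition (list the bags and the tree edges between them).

Treewidth 4.
One optimal decomposition is:
Bags: B1 = {0, 2, 5, 7, 8}  B2 = {0, 1, 5, 7, 8}  B3 = {0, 4, 5, 7, 8}  B4 = {0, 5, 6, 7, 8}  B5 = {0, 3, 5, 7, 8}
Tree: B1–B2, B2–B3, B3–B4, B4–B5

Each bag holds 5 vertices, so the decomposition has width 4, which upper-bounds the treewidth. For the lower bound: the 5 vertex sets {2,7}, {1,5}, {0,4}, {8}, {6} are disjoint, each induces a connected subgraph, and every pair is joined by at least one edge of G. Contracting each set to a single vertex therefore yields K_{5} as a minor, and since treewidth is minor-monotone, tw(G) ≥ tw(K_{5}) = 4. The upper and lower bounds meet at 4, so that is the treewidth.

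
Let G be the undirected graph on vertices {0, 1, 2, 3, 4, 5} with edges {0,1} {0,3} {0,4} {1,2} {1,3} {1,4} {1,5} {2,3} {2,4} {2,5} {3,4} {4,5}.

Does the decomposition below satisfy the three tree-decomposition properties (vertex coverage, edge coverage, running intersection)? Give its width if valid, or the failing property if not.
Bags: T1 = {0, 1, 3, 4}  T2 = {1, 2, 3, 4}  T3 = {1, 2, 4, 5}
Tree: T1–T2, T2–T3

Checking the three conditions: (i) the bags cover all of {0, 1, 2, 3, 4, 5}; (ii) for each edge, some bag contains both endpoints; (iii) the bags containing any fixed vertex form a subtree. All hold, so the decomposition is valid with width 4 − 1 = 3.

Yes; width 3.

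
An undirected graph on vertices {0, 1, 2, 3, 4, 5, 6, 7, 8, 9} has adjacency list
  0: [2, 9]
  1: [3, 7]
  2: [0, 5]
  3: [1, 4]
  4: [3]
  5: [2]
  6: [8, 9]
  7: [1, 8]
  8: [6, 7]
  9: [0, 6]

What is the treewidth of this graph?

A width-1 tree decomposition is:
Bags: B1 = {2, 5}  B2 = {0, 2}  B3 = {0, 9}  B4 = {6, 9}  B5 = {6, 8}  B6 = {7, 8}  B7 = {1, 7}  B8 = {1, 3}  B9 = {3, 4}
Tree: B1–B2, B2–B3, B3–B4, B4–B5, B5–B6, B6–B7, B7–B8, B8–B9
The largest bag has 2 vertices, giving width 1; this decomposition certifies tw(G) ≤ 1. Since G has at least one edge (e.g. 5–2), it is not an edgeless graph, so tw(G) ≥ 1. The upper and lower bounds meet at 1, so that is the treewidth.

1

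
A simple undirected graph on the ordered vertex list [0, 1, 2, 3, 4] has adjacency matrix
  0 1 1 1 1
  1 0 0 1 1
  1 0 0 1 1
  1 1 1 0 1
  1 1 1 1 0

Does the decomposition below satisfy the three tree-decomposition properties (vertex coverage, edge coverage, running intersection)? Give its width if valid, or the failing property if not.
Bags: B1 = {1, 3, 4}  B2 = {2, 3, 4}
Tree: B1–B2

No — vertex 0 appears in no bag.

A tree decomposition must satisfy three properties: every vertex lies in some bag; for every edge, both endpoints lie together in some bag; and for every vertex, the bags containing it form a connected subtree. Here vertex 0 appears in no bag, so the decomposition is invalid.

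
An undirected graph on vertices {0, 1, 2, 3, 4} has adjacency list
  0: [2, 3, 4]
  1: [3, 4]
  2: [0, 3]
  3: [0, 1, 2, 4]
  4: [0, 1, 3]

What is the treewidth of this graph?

A width-2 tree decomposition is:
Bags: B1 = {1, 3, 4}  B2 = {0, 3, 4}  B3 = {0, 2, 3}
Tree: B1–B2, B2–B3
Each bag holds 3 vertices, so the decomposition has width 2, which upper-bounds the treewidth. Conversely, {0, 2, 3} is a clique of size 3, and the vertices of any clique must share a bag in every tree decomposition; so some bag has ≥ 3 vertices and tw(G) ≥ 2. Hence tw(G) = 2 exactly.

2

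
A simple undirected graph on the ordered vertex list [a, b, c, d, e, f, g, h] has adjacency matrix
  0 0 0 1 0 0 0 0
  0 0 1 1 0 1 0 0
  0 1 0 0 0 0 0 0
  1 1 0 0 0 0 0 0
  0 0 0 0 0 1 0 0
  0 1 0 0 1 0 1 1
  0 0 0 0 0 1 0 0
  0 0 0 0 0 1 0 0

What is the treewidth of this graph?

A width-1 tree decomposition is:
Bags: B1 = {b, d}  B2 = {b, f}  B3 = {b, c}  B4 = {f, h}  B5 = {f, g}  B6 = {e, f}  B7 = {a, d}
Tree: B1–B2, B2–B3, B2–B4, B2–B5, B2–B6, B1–B7
Each bag holds 2 vertices, so the decomposition has width 1, which upper-bounds the treewidth. Since G has at least one edge (e.g. d–b), it is not an edgeless graph, so tw(G) ≥ 1. The upper and lower bounds meet at 1, so that is the treewidth.

1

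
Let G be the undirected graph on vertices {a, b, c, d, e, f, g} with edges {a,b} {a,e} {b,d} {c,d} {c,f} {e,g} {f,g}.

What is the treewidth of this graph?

2

A width-2 tree decomposition is:
Bags: B1 = {c, d, f}  B2 = {d, f, g}  B3 = {d, e, g}  B4 = {a, d, e}  B5 = {a, b, d}
Tree: B1–B2, B2–B3, B3–B4, B4–B5
The largest bag has 3 vertices, giving width 2; this decomposition certifies tw(G) ≤ 2. For the lower bound, G contains the cycle d–c–f–g–e–a–b–d, so G is not a forest; only forests have treewidth ≤ 1, hence tw(G) ≥ 2. Combining the bounds, tw(G) = 2.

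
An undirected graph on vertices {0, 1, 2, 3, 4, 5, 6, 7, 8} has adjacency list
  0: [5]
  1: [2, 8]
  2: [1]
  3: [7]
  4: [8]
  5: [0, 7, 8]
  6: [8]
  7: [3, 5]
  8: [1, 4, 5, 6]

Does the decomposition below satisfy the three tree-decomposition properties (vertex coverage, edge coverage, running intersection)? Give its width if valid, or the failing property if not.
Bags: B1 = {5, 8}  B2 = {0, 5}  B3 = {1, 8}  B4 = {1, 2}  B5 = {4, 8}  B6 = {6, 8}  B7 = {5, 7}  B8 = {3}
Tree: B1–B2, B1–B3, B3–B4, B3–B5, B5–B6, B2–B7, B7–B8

No — edge (7,3) lies in no bag.

A tree decomposition must satisfy three properties: every vertex lies in some bag; for every edge, both endpoints lie together in some bag; and for every vertex, the bags containing it form a connected subtree. Here edge (7,3) lies in no bag, so the decomposition is invalid.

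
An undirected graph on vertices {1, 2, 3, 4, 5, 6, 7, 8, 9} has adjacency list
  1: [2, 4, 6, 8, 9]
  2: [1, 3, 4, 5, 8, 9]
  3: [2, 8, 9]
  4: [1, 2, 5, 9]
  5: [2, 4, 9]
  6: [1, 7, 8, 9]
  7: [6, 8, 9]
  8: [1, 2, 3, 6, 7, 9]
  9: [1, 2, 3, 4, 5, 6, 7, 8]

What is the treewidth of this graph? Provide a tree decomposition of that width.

Treewidth 3.
One optimal decomposition is:
Bags: B1 = {1, 6, 8, 9}  B2 = {1, 2, 8, 9}  B3 = {6, 7, 8, 9}  B4 = {1, 2, 4, 9}  B5 = {2, 3, 8, 9}  B6 = {2, 4, 5, 9}
Tree: B1–B2, B1–B3, B2–B4, B2–B5, B4–B6

Every bag has size at most 4, so the width is 4 − 1 = 3 and tw(G) ≤ 3. On the other hand G contains the 4-clique {1, 2, 8, 9}. A clique must lie in a single bag of any decomposition, so no decomposition can have width below 3. Combining the bounds, tw(G) = 3.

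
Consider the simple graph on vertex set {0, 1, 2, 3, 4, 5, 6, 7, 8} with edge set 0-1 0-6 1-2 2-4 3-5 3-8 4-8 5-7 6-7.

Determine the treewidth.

A width-2 tree decomposition is:
Bags: B1 = {2, 4, 8}  B2 = {1, 2, 8}  B3 = {0, 1, 8}  B4 = {0, 6, 8}  B5 = {6, 7, 8}  B6 = {5, 7, 8}  B7 = {3, 5, 8}
Tree: B1–B2, B2–B3, B3–B4, B4–B5, B5–B6, B6–B7
Every bag has size at most 3, so the width is 3 − 1 = 2 and tw(G) ≤ 2. Since 8–4–2–1–0–6–7–5–3–8 is a cycle in G, G is not acyclic. Forests are exactly the graphs of treewidth ≤ 1, so tw(G) ≥ 2. Therefore the treewidth is 2.

2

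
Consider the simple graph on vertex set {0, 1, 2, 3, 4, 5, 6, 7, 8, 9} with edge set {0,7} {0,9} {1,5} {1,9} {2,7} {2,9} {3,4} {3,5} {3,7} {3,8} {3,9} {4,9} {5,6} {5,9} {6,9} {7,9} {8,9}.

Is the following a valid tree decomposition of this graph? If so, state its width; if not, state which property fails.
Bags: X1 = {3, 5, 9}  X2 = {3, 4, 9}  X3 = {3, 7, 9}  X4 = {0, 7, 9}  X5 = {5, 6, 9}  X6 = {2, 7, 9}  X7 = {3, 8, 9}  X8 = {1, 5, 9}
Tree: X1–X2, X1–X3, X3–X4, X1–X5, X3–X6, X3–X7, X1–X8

Checking the three conditions: (i) the bags cover all of {0, 1, 2, 3, 4, 5, 6, 7, 8, 9}; (ii) for each edge, some bag contains both endpoints; (iii) the bags containing any fixed vertex form a subtree. All hold, so the decomposition is valid with width 3 − 1 = 2.

Yes; width 2.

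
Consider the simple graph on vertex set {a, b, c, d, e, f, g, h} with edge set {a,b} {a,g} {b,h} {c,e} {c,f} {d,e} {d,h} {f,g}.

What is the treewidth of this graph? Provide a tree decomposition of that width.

Treewidth 2.
One such decomposition:
Bags: B1 = {a, b, g}  B2 = {b, f, g}  B3 = {b, c, f}  B4 = {b, c, e}  B5 = {b, d, e}  B6 = {b, d, h}
Tree: B1–B2, B2–B3, B3–B4, B4–B5, B5–B6

Each bag holds 3 vertices, so the decomposition has width 2, which upper-bounds the treewidth. For the lower bound, G contains the cycle b–a–g–f–c–e–d–h–b, so G is not a forest; only forests have treewidth ≤ 1, hence tw(G) ≥ 2. Combining the bounds, tw(G) = 2.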